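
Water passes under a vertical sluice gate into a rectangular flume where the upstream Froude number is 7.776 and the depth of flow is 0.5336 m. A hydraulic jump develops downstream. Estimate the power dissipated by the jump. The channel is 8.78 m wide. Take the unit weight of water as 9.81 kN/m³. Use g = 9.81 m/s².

P = 8923 kW

Fr₁ = 7.776 (given).
Conjugate-depth relation: y₂/y₁ = ½[√(1 + 8Fr₁²) − 1] = ½[√484.73 − 1] = 10.51.
y₂ = 10.51 × 0.5336 = 5.607 m.
V₁ = Fr₁·√(g·y₁) = 7.776×√(9.81×0.5336) = 17.79 m/s; q = V₁·y₁ = 9.493 m²/s. V₂ = q/y₂ = 9.493/5.607 = 1.693 m/s. E₁ = y₁ + V₁²/2g = 16.67 m; E₂ = y₂ + V₂²/2g = 5.753 m. ΔE = E₁ − E₂ = 10.91 m.
Q = q·b = 9.493 × 8.78 = 83.35 m³/s. P = γ·Q·ΔE = 9.81 × 83.35 × 10.91 = 8923 kW.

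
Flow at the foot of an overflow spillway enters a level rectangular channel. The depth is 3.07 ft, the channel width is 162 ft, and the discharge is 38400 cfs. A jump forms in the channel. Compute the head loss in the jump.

ΔE = 62.6 ft

q = Q/b = 38400/162 = 237 ft²/s; V₁ = q/y₁ = 77.2 ft/s. Fr₁ = V₁/√(g·y₁) = 7.77.
Bélanger equation: y₂/y₁ = ½[√(1 + 8Fr₁²) − 1] = ½[√483.4 − 1] = 10.5.
y₂ = 10.5 × 3.07 = 32.2 ft.
V₂ = q/y₂ = 237/32.2 = 7.36 ft/s. E₁ = y₁ + V₁²/2g = 95.6 ft; E₂ = y₂ + V₂²/2g = 33.1 ft. ΔE = E₁ − E₂ = 62.6 ft.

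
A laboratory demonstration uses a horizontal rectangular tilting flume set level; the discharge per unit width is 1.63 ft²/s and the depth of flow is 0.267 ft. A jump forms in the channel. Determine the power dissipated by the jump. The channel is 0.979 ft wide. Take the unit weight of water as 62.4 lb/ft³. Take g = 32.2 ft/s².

V₁ = q/y₁ = 1.63/0.267 = 6.10 ft/s. Fr₁ = V₁/√(g·y₁) = 6.10/√(32.2×0.267) = 2.08.
Bélanger equation: y₂/y₁ = ½[√(1 + 8Fr₁²) − 1] = ½[√35.68 − 1] = 2.49.
y₂ = 2.49 × 0.267 = 0.664 ft.
Head loss: ΔE = (y₂ − y₁)³/(4y₁y₂) = (0.664 − 0.267)³/(4×0.267×0.664) = 0.0625/0.709 = 0.0882 ft.
Q = q·b = 1.63 × 0.979 = 1.60 cfs. P = γ·Q·ΔE/550 = 62.4 × 1.60 × 0.0882 / 550 = 0.0160 hp.

P = 0.0160 hp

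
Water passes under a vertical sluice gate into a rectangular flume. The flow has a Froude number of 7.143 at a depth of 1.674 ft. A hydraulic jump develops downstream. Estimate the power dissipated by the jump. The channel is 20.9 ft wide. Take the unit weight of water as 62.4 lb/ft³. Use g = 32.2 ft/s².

Fr₁ = 7.143 (given).
By Bélanger, y₂/y₁ = ½[√(1 + 8Fr₁²) − 1] = ½[√409.18 − 1] = 9.614.
y₂ = 9.614 × 1.674 = 16.09 ft.
Head loss: ΔE = (y₂ − y₁)³/(4y₁y₂) = (16.09 − 1.674)³/(4×1.674×16.09) = 2998/107.8 = 27.82 ft.
V₁ = Fr₁·√(g·y₁) = 7.143×√(32.2×1.674) = 52.44 ft/s; q = V₁·y₁ = 87.79 ft²/s. Q = q·b = 87.79 × 20.9 = 1835 cfs. P = γ·Q·ΔE/550 = 62.4 × 1835 × 27.82 / 550 = 5792 hp.

P = 5792 hp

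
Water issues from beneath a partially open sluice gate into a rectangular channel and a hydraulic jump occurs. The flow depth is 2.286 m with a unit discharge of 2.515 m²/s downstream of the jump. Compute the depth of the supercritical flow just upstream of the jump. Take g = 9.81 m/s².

V₂ = q/y₂ = 2.515/2.286 = 1.100 m/s; Fr₂ = V₂/√(g·y₂) = 0.2323.
The Bélanger relation is symmetric: y₁/y₂ = ½[√(1 + 8Fr₂²) − 1] = ½[√1.4318 − 1] = 0.09829.
y₁ = 0.09829 × 2.286 = 0.2247 m.

y₁ = 0.2247 m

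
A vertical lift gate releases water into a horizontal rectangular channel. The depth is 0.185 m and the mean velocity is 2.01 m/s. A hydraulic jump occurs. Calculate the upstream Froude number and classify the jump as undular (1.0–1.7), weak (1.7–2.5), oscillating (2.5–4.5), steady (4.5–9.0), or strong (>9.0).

Fr₁ = V₁/√(g·y₁) = 2.01/√(9.81×0.185) = 1.49.
Fr₁ = 1.49 lies in the undular range.

Fr₁ = 1.49; undular jump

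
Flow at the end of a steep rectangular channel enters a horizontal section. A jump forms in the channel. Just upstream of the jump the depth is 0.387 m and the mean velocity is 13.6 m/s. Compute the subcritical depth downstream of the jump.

y₂ = 3.63 m

Fr₁ = V₁/√(g·y₁) = 13.6/√(9.81×0.387) = 6.98.
From the momentum equation for a rectangular channel, y₂/y₁ = ½[√(1 + 8Fr₁²) − 1] = ½[√390.8 − 1] = 9.38.
y₂ = 9.38 × 0.387 = 3.63 m.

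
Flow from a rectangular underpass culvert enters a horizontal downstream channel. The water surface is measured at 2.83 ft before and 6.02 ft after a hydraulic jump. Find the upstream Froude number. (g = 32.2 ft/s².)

For a rectangular channel the momentum equation gives q² = ½·g·y₁·y₂·(y₁ + y₂) = ½×32.2×2.83×6.02×8.85 = 2427.
q = √2427 = 49.3 ft²/s.
V₁ = q/y₁ = 17.4 ft/s; Fr₁ = V₁/√(g·y₁) = 1.82.

Fr₁ = 1.82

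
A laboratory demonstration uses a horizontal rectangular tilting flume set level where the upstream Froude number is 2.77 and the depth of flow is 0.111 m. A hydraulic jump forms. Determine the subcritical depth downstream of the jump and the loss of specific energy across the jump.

Fr₁ = 2.77 (given).
By Bélanger, y₂/y₁ = ½[√(1 + 8Fr₁²) − 1] = ½[√62.38 − 1] = 3.45.
y₂ = 3.45 × 0.111 = 0.383 m.
V₁ = Fr₁·√(g·y₁) = 2.77×√(9.81×0.111) = 2.89 m/s; q = V₁·y₁ = 0.321 m²/s. V₂ = q/y₂ = 0.321/0.383 = 0.838 m/s. E₁ = y₁ + V₁²/2g = 0.537 m; E₂ = y₂ + V₂²/2g = 0.419 m. ΔE = E₁ − E₂ = 0.118 m.

y₂ = 0.383 m; ΔE = 0.118 m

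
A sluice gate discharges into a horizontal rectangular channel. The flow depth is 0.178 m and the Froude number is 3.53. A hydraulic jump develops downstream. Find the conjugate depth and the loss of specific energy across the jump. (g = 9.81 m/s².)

y₂ = 0.804 m; ΔE = 0.429 m

Fr₁ = 3.53 (given).
By Bélanger, y₂/y₁ = ½[√(1 + 8Fr₁²) − 1] = ½[√100.7 − 1] = 4.52.
y₂ = 4.52 × 0.178 = 0.804 m.
V₁ = Fr₁·√(g·y₁) = 3.53×√(9.81×0.178) = 4.66 m/s; q = V₁·y₁ = 0.830 m²/s. V₂ = q/y₂ = 0.830/0.804 = 1.03 m/s. E₁ = y₁ + V₁²/2g = 1.29 m; E₂ = y₂ + V₂²/2g = 0.858 m. ΔE = E₁ − E₂ = 0.429 m.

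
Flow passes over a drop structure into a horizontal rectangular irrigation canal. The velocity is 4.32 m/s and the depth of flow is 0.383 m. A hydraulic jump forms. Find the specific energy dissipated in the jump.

ΔE = 0.172 m

Fr₁ = V₁/√(g·y₁) = 4.32/√(9.81×0.383) = 2.23.
Bélanger equation: y₂/y₁ = ½[√(1 + 8Fr₁²) − 1] = ½[√40.74 − 1] = 2.69.
y₂ = 2.69 × 0.383 = 1.03 m.
Head loss: ΔE = (y₂ − y₁)³/(4y₁y₂) = (1.03 − 0.383)³/(4×0.383×1.03) = 0.272/1.58 = 0.172 m.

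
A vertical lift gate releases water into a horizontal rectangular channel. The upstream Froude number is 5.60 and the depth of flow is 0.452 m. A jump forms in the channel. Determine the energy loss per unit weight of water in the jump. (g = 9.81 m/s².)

Fr₁ = 5.60 (given).
Bélanger equation: y₂/y₁ = ½[√(1 + 8Fr₁²) − 1] = ½[√251.9 − 1] = 7.44.
y₂ = 7.44 × 0.452 = 3.36 m.
Head loss: ΔE = (y₂ − y₁)³/(4y₁y₂) = (3.36 − 0.452)³/(4×0.452×3.36) = 24.6/6.08 = 4.05 m.

ΔE = 4.05 m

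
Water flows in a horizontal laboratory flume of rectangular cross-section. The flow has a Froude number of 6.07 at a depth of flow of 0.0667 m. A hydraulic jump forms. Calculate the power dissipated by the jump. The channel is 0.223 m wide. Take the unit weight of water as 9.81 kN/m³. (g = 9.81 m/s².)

Fr₁ = 6.07 (given).
From the momentum equation for a rectangular channel, y₂/y₁ = ½[√(1 + 8Fr₁²) − 1] = ½[√295.8 − 1] = 8.10.
y₂ = 8.10 × 0.0667 = 0.540 m.
Head loss: ΔE = (y₂ − y₁)³/(4y₁y₂) = (0.540 − 0.0667)³/(4×0.0667×0.540) = 0.106/0.144 = 0.737 m.
V₁ = Fr₁·√(g·y₁) = 6.07×√(9.81×0.0667) = 4.91 m/s; q = V₁·y₁ = 0.328 m²/s. Q = q·b = 0.328 × 0.223 = 0.0730 m³/s. P = γ·Q·ΔE = 9.81 × 0.0730 × 0.737 = 0.528 kW.

P = 0.528 kW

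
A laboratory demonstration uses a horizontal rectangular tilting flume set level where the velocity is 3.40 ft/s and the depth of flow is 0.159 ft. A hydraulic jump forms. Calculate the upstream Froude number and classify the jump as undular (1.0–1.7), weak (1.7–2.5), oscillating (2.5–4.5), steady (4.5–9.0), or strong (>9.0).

Fr₁ = 1.50; undular jump

Fr₁ = V₁/√(g·y₁) = 3.40/√(32.2×0.159) = 1.50.
Fr₁ = 1.50 lies in the undular range.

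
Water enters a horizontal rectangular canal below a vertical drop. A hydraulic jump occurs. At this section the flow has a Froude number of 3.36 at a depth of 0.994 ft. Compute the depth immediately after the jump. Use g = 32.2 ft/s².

y₂ = 4.25 ft

Fr₁ = 3.36 (given).
By Bélanger, y₂/y₁ = ½[√(1 + 8Fr₁²) − 1] = ½[√91.32 − 1] = 4.28.
y₂ = 4.28 × 0.994 = 4.25 ft.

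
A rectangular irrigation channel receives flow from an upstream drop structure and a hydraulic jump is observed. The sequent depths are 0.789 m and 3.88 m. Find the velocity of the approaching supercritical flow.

V₁ = 10.6 m/s

For a rectangular channel the momentum equation gives q² = ½·g·y₁·y₂·(y₁ + y₂) = ½×9.81×0.789×3.88×4.67 = 70.1.
q = √70.1 = 8.37 m²/s.
V₁ = q/y₁ = 8.37/0.789 = 10.6 m/s.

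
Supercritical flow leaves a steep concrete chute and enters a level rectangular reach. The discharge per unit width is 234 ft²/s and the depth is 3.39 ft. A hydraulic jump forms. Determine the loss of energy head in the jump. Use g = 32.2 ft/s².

V₁ = q/y₁ = 234/3.39 = 69.0 ft/s. Fr₁ = V₁/√(g·y₁) = 69.0/√(32.2×3.39) = 6.61.
Conjugate-depth relation: y₂/y₁ = ½[√(1 + 8Fr₁²) − 1] = ½[√350.2 − 1] = 8.86.
y₂ = 8.86 × 3.39 = 30.0 ft.
Head loss: ΔE = (y₂ − y₁)³/(4y₁y₂) = (30.0 − 3.39)³/(4×3.39×30.0) = 18894/407 = 46.4 ft.

ΔE = 46.4 ft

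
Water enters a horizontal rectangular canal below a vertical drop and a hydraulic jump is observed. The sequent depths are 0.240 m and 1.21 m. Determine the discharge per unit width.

For a rectangular channel the momentum equation gives q² = ½·g·y₁·y₂·(y₁ + y₂) = ½×9.81×0.240×1.21×1.45 = 2.07.
q = √2.07 = 1.44 m²/s.

q = 1.44 m²/s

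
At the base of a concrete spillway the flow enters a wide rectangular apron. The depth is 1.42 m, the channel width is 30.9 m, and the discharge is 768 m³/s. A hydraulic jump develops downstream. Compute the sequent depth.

y₂ = 8.73 m

q = Q/b = 768/30.9 = 24.9 m²/s; V₁ = q/y₁ = 17.5 m/s. Fr₁ = V₁/√(g·y₁) = 4.69.
By Bélanger, y₂/y₁ = ½[√(1 + 8Fr₁²) − 1] = ½[√176.9 − 1] = 6.15.
y₂ = 6.15 × 1.42 = 8.73 m.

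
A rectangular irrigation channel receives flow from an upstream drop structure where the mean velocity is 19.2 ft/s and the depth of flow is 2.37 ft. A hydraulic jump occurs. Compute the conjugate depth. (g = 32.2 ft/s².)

Fr₁ = V₁/√(g·y₁) = 19.2/√(32.2×2.37) = 2.20.
Conjugate-depth relation: y₂/y₁ = ½[√(1 + 8Fr₁²) − 1] = ½[√39.64 − 1] = 2.65.
y₂ = 2.65 × 2.37 = 6.28 ft.

y₂ = 6.28 ft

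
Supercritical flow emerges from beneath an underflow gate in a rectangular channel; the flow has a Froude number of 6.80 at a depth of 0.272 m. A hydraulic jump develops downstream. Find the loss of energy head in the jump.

Fr₁ = 6.80 (given).
Bélanger equation: y₂/y₁ = ½[√(1 + 8Fr₁²) − 1] = ½[√370.9 − 1] = 9.13.
y₂ = 9.13 × 0.272 = 2.48 m.
Head loss: ΔE = (y₂ − y₁)³/(4y₁y₂) = (2.48 − 0.272)³/(4×0.272×2.48) = 10.8/2.70 = 4.00 m.

ΔE = 4.00 m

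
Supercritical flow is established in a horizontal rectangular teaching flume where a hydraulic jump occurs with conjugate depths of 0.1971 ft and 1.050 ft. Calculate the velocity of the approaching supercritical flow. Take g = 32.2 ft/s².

V₁ = 10.34 ft/s

For a rectangular channel the momentum equation gives q² = ½·g·y₁·y₂·(y₁ + y₂) = ½×32.2×0.1971×1.050×1.247 = 4.155.
q = √4.155 = 2.038 ft²/s.
V₁ = q/y₁ = 2.038/0.1971 = 10.34 ft/s.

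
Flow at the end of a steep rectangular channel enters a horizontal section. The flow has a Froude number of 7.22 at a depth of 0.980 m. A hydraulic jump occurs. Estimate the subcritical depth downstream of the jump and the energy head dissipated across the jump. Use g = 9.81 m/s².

y₂ = 9.53 m; ΔE = 16.7 m

Fr₁ = 7.22 (given).
From the momentum equation for a rectangular channel, y₂/y₁ = ½[√(1 + 8Fr₁²) − 1] = ½[√418.0 − 1] = 9.72.
y₂ = 9.72 × 0.980 = 9.53 m.
V₁ = Fr₁·√(g·y₁) = 7.22×√(9.81×0.980) = 22.4 m/s; q = V₁·y₁ = 21.9 m²/s. V₂ = q/y₂ = 21.9/9.53 = 2.30 m/s. E₁ = y₁ + V₁²/2g = 26.5 m; E₂ = y₂ + V₂²/2g = 9.80 m. ΔE = E₁ − E₂ = 16.7 m.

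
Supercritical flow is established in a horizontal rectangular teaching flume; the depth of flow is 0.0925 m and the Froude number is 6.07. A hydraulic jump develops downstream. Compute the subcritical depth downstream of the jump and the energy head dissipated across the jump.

Fr₁ = 6.07 (given).
Conjugate-depth relation: y₂/y₁ = ½[√(1 + 8Fr₁²) − 1] = ½[√295.8 − 1] = 8.10.
y₂ = 8.10 × 0.0925 = 0.749 m.
V₁ = Fr₁·√(g·y₁) = 6.07×√(9.81×0.0925) = 5.78 m/s; q = V₁·y₁ = 0.535 m²/s. V₂ = q/y₂ = 0.535/0.749 = 0.714 m/s. E₁ = y₁ + V₁²/2g = 1.80 m; E₂ = y₂ + V₂²/2g = 0.775 m. ΔE = E₁ − E₂ = 1.02 m.

y₂ = 0.749 m; ΔE = 1.02 m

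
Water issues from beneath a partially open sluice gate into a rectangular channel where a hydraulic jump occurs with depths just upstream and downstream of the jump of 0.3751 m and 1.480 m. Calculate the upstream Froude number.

For a rectangular channel the momentum equation gives q² = ½·g·y₁·y₂·(y₁ + y₂) = ½×9.81×0.3751×1.480×1.855 = 5.051.
q = √5.051 = 2.248 m²/s.
V₁ = q/y₁ = 5.992 m/s; Fr₁ = V₁/√(g·y₁) = 3.124.

Fr₁ = 3.124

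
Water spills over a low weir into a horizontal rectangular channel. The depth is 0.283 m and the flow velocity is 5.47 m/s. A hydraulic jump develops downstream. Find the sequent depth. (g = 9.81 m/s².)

Fr₁ = V₁/√(g·y₁) = 5.47/√(9.81×0.283) = 3.28.
Sequent-depth ratio: y₂/y₁ = ½[√(1 + 8Fr₁²) − 1] = ½[√87.22 − 1] = 4.17.
y₂ = 4.17 × 0.283 = 1.18 m.

y₂ = 1.18 m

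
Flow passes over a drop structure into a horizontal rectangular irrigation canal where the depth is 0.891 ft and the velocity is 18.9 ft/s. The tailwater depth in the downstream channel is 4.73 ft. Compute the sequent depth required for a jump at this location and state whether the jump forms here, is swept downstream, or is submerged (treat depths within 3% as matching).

Fr₁ = V₁/√(g·y₁) = 18.9/√(32.2×0.891) = 3.53.
Sequent-depth ratio: y₂/y₁ = ½[√(1 + 8Fr₁²) − 1] = ½[√100.6 − 1] = 4.52.
y₂ = 4.52 × 0.891 = 4.02 ft.
Tailwater y_tw = 4.73 ft: y_tw > y₂, so the jump is submerged.

y₂ = 4.02 ft; the jump is submerged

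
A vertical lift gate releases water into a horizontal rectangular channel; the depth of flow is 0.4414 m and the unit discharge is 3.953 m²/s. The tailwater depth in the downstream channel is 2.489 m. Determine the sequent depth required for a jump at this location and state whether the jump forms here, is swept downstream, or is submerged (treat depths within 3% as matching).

V₁ = q/y₁ = 3.953/0.4414 = 8.956 m/s. Fr₁ = V₁/√(g·y₁) = 8.956/√(9.81×0.4414) = 4.304.
From the momentum equation for a rectangular channel, y₂/y₁ = ½[√(1 + 8Fr₁²) − 1] = ½[√149.18 − 1] = 5.607.
y₂ = 5.607 × 0.4414 = 2.475 m.
Tailwater y_tw = 2.489 m: y_tw ≈ y₂, so the jump forms here.

y₂ = 2.475 m; the jump forms here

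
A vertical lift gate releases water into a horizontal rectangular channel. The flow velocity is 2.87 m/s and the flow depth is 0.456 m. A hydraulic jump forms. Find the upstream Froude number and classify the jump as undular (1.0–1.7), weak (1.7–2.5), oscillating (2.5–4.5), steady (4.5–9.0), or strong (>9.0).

Fr₁ = 1.36; undular jump

Fr₁ = V₁/√(g·y₁) = 2.87/√(9.81×0.456) = 1.36.
Fr₁ = 1.36 lies in the undular range.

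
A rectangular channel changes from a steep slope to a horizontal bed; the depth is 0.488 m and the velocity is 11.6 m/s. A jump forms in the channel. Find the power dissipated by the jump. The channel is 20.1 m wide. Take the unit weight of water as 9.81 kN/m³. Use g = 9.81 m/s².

Fr₁ = V₁/√(g·y₁) = 11.6/√(9.81×0.488) = 5.30.
By Bélanger, y₂/y₁ = ½[√(1 + 8Fr₁²) − 1] = ½[√225.9 − 1] = 7.01.
y₂ = 7.01 × 0.488 = 3.42 m.
Head loss: ΔE = (y₂ − y₁)³/(4y₁y₂) = (3.42 − 0.488)³/(4×0.488×3.42) = 25.3/6.68 = 3.78 m.
q = V₁·y₁ = 11.6 × 0.488 = 5.66 m²/s. Q = q·b = 5.66 × 20.1 = 114 m³/s. P = γ·Q·ΔE = 9.81 × 114 × 3.78 = 4224 kW.

P = 4224 kW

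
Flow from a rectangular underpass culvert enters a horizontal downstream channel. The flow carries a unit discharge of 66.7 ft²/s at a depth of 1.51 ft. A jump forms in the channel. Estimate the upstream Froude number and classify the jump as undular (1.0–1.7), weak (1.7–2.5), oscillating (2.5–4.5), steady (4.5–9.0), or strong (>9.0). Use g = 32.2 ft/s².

V₁ = q/y₁ = 66.7/1.51 = 44.2 ft/s. Fr₁ = V₁/√(g·y₁) = 44.2/√(32.2×1.51) = 6.33.
Fr₁ = 6.33 lies in the steady range.

Fr₁ = 6.33; steady jump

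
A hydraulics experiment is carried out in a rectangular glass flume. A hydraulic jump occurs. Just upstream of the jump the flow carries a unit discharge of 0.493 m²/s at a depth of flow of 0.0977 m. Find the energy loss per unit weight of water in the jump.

ΔE = 0.702 m

V₁ = q/y₁ = 0.493/0.0977 = 5.05 m/s. Fr₁ = V₁/√(g·y₁) = 5.05/√(9.81×0.0977) = 5.15.
From the momentum equation for a rectangular channel, y₂/y₁ = ½[√(1 + 8Fr₁²) − 1] = ½[√213.5 − 1] = 6.81.
y₂ = 6.81 × 0.0977 = 0.665 m.
Head loss: ΔE = (y₂ − y₁)³/(4y₁y₂) = (0.665 − 0.0977)³/(4×0.0977×0.665) = 0.183/0.260 = 0.702 m.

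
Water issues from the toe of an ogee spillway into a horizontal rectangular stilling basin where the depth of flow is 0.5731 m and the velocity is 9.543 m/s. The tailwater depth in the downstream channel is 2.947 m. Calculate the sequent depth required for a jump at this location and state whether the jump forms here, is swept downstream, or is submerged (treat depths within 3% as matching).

y₂ = 2.988 m; the jump forms here

Fr₁ = V₁/√(g·y₁) = 9.543/√(9.81×0.5731) = 4.025.
Conjugate-depth relation: y₂/y₁ = ½[√(1 + 8Fr₁²) − 1] = ½[√130.59 − 1] = 5.214.
y₂ = 5.214 × 0.5731 = 2.988 m.
Tailwater y_tw = 2.947 m: y_tw ≈ y₂, so the jump forms here.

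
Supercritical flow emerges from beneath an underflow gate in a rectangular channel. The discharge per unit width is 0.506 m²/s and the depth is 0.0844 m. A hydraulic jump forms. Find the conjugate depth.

V₁ = q/y₁ = 0.506/0.0844 = 6.00 m/s. Fr₁ = V₁/√(g·y₁) = 6.00/√(9.81×0.0844) = 6.59.
By Bélanger, y₂/y₁ = ½[√(1 + 8Fr₁²) − 1] = ½[√348.3 − 1] = 8.83.
y₂ = 8.83 × 0.0844 = 0.745 m.

y₂ = 0.745 m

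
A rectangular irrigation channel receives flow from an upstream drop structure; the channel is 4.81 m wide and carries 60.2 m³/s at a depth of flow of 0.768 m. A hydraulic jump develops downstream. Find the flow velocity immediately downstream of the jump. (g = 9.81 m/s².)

q = Q/b = 60.2/4.81 = 12.5 m²/s; V₁ = q/y₁ = 16.3 m/s. Fr₁ = V₁/√(g·y₁) = 5.94.
Conjugate-depth relation: y₂/y₁ = ½[√(1 + 8Fr₁²) − 1] = ½[√283.0 − 1] = 7.91.
y₂ = 7.91 × 0.768 = 6.08 m.
V₂ = q/y₂ = 12.5/6.08 = 2.06 m/s.

V₂ = 2.06 m/s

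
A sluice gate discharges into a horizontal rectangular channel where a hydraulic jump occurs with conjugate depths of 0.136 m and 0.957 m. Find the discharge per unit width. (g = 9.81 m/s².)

q = 0.835 m²/s

For a rectangular channel the momentum equation gives q² = ½·g·y₁·y₂·(y₁ + y₂) = ½×9.81×0.136×0.957×1.09 = 0.698.
q = √0.698 = 0.835 m²/s.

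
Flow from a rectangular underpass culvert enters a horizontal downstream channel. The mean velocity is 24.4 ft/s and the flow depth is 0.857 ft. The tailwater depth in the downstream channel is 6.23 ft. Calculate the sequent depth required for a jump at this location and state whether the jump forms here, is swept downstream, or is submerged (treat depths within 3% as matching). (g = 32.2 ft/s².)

Fr₁ = V₁/√(g·y₁) = 24.4/√(32.2×0.857) = 4.64.
Bélanger equation: y₂/y₁ = ½[√(1 + 8Fr₁²) − 1] = ½[√173.6 − 1] = 6.09.
y₂ = 6.09 × 0.857 = 5.22 ft.
Tailwater y_tw = 6.23 ft: y_tw > y₂, so the jump is submerged.

y₂ = 5.22 ft; the jump is submerged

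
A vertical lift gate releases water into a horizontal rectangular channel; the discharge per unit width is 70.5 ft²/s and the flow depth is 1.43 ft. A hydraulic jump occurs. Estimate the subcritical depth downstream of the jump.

y₂ = 14.0 ft

V₁ = q/y₁ = 70.5/1.43 = 49.3 ft/s. Fr₁ = V₁/√(g·y₁) = 49.3/√(32.2×1.43) = 7.27.
By Bélanger, y₂/y₁ = ½[√(1 + 8Fr₁²) − 1] = ½[√423.3 − 1] = 9.79.
y₂ = 9.79 × 1.43 = 14.0 ft.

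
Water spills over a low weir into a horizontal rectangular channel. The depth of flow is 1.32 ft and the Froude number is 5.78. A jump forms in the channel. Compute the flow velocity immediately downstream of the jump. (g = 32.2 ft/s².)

Fr₁ = 5.78 (given).
From the momentum equation for a rectangular channel, y₂/y₁ = ½[√(1 + 8Fr₁²) − 1] = ½[√268.3 − 1] = 7.69.
y₂ = 7.69 × 1.32 = 10.2 ft.
V₁ = Fr₁·√(g·y₁) = 5.78×√(32.2×1.32) = 37.7 ft/s; q = V₁·y₁ = 49.7 ft²/s.
V₂ = q/y₂ = 49.7/10.2 = 4.90 ft/s.

V₂ = 4.90 ft/s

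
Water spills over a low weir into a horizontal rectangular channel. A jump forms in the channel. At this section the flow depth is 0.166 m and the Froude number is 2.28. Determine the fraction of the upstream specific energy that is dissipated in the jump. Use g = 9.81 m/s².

Fr₁ = 2.28 (given).
Conjugate-depth relation: y₂/y₁ = ½[√(1 + 8Fr₁²) − 1] = ½[√42.59 − 1] = 2.76.
y₂ = 2.76 × 0.166 = 0.459 m.
E₁ = y₁(1 + Fr₁²/2) = 0.166×(1 + 2.28²/2) = 0.597 m. ΔE = (y₂ − y₁)³/(4y₁y₂) = 0.0823 m. ΔE/E₁ = 0.0823/0.597 = 0.138.

ΔE/E₁ = 0.138 (13.8%)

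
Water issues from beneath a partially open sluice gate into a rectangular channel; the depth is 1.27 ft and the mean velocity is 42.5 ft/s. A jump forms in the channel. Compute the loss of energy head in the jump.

ΔE = 17.6 ft

Fr₁ = V₁/√(g·y₁) = 42.5/√(32.2×1.27) = 6.65.
From the momentum equation for a rectangular channel, y₂/y₁ = ½[√(1 + 8Fr₁²) − 1] = ½[√354.4 − 1] = 8.91.
y₂ = 8.91 × 1.27 = 11.3 ft.
q = V₁·y₁ = 42.5 × 1.27 = 54.0 ft²/s. V₂ = q/y₂ = 54.0/11.3 = 4.77 ft/s. E₁ = y₁ + V₁²/2g = 29.3 ft; E₂ = y₂ + V₂²/2g = 11.7 ft. ΔE = E₁ − E₂ = 17.6 ft.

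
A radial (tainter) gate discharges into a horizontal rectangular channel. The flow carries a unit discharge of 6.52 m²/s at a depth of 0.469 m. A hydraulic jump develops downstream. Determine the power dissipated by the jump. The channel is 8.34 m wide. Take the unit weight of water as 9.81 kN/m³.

P = 3264 kW

V₁ = q/y₁ = 6.52/0.469 = 13.9 m/s. Fr₁ = V₁/√(g·y₁) = 13.9/√(9.81×0.469) = 6.48.
From the momentum equation for a rectangular channel, y₂/y₁ = ½[√(1 + 8Fr₁²) − 1] = ½[√337.0 − 1] = 8.68.
y₂ = 8.68 × 0.469 = 4.07 m.
V₂ = q/y₂ = 6.52/4.07 = 1.60 m/s. E₁ = y₁ + V₁²/2g = 10.3 m; E₂ = y₂ + V₂²/2g = 4.20 m. ΔE = E₁ − E₂ = 6.12 m.
Q = q·b = 6.52 × 8.34 = 54.4 m³/s. P = γ·Q·ΔE = 9.81 × 54.4 × 6.12 = 3264 kW.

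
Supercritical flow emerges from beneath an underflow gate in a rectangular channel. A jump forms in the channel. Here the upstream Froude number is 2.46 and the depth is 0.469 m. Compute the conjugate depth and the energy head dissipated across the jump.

Fr₁ = 2.46 (given).
Sequent-depth ratio: y₂/y₁ = ½[√(1 + 8Fr₁²) − 1] = ½[√49.41 − 1] = 3.01.
y₂ = 3.01 × 0.469 = 1.41 m.
V₁ = Fr₁·√(g·y₁) = 2.46×√(9.81×0.469) = 5.28 m/s; q = V₁·y₁ = 2.47 m²/s. V₂ = q/y₂ = 2.47/1.41 = 1.75 m/s. E₁ = y₁ + V₁²/2g = 1.89 m; E₂ = y₂ + V₂²/2g = 1.57 m. ΔE = E₁ − E₂ = 0.318 m.

y₂ = 1.41 m; ΔE = 0.318 m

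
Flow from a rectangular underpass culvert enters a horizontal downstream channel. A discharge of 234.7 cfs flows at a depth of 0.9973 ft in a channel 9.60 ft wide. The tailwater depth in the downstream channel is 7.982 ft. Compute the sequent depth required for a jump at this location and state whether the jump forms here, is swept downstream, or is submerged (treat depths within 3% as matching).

y₂ = 5.623 ft; the jump is submerged

q = Q/b = 234.7/9.60 = 24.45 ft²/s; V₁ = q/y₁ = 24.51 ft/s. Fr₁ = V₁/√(g·y₁) = 4.326.
Sequent-depth ratio: y₂/y₁ = ½[√(1 + 8Fr₁²) − 1] = ½[√150.71 − 1] = 5.638.
y₂ = 5.638 × 0.9973 = 5.623 ft.
Tailwater y_tw = 7.982 ft: y_tw > y₂, so the jump is submerged.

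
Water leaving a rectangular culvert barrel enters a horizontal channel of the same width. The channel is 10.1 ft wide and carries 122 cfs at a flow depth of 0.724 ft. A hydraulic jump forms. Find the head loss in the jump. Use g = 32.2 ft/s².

q = Q/b = 122/10.1 = 12.1 ft²/s; V₁ = q/y₁ = 16.7 ft/s. Fr₁ = V₁/√(g·y₁) = 3.46.
By Bélanger, y₂/y₁ = ½[√(1 + 8Fr₁²) − 1] = ½[√96.52 − 1] = 4.41.
y₂ = 4.41 × 0.724 = 3.19 ft.
Head loss: ΔE = (y₂ − y₁)³/(4y₁y₂) = (3.19 − 0.724)³/(4×0.724×3.19) = 15.1/9.25 = 1.63 ft.

ΔE = 1.63 ft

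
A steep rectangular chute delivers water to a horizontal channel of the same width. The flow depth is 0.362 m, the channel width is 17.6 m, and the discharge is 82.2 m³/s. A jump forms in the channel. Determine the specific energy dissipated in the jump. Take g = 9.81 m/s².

ΔE = 5.42 m

q = Q/b = 82.2/17.6 = 4.67 m²/s; V₁ = q/y₁ = 12.9 m/s. Fr₁ = V₁/√(g·y₁) = 6.85.
Sequent-depth ratio: y₂/y₁ = ½[√(1 + 8Fr₁²) − 1] = ½[√376.0 − 1] = 9.20.
y₂ = 9.20 × 0.362 = 3.33 m.
V₂ = q/y₂ = 4.67/3.33 = 1.40 m/s. E₁ = y₁ + V₁²/2g = 8.85 m; E₂ = y₂ + V₂²/2g = 3.43 m. ΔE = E₁ − E₂ = 5.42 m.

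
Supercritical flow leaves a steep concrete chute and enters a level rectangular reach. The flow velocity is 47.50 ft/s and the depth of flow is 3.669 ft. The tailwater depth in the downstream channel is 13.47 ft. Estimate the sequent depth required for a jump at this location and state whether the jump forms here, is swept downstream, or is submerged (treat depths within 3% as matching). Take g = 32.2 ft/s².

Fr₁ = V₁/√(g·y₁) = 47.50/√(32.2×3.669) = 4.370.
Sequent-depth ratio: y₂/y₁ = ½[√(1 + 8Fr₁²) − 1] = ½[√153.78 − 1] = 5.700.
y₂ = 5.700 × 3.669 = 20.91 ft.
Tailwater y_tw = 13.47 ft: y_tw < y₂, so the jump is swept downstream.

y₂ = 20.91 ft; the jump is swept downstream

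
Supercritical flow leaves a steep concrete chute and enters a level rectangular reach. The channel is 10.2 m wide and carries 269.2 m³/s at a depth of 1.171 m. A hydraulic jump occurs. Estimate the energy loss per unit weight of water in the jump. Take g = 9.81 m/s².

ΔE = 16.29 m

q = Q/b = 269.2/10.2 = 26.39 m²/s; V₁ = q/y₁ = 22.54 m/s. Fr₁ = V₁/√(g·y₁) = 6.650.
Conjugate-depth relation: y₂/y₁ = ½[√(1 + 8Fr₁²) − 1] = ½[√354.75 − 1] = 8.917.
y₂ = 8.917 × 1.171 = 10.44 m.
V₂ = q/y₂ = 26.39/10.44 = 2.527 m/s. E₁ = y₁ + V₁²/2g = 27.06 m; E₂ = y₂ + V₂²/2g = 10.77 m. ΔE = E₁ − E₂ = 16.29 m.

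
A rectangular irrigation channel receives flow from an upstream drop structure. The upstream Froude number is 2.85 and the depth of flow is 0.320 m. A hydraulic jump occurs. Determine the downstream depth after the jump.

y₂ = 1.14 m

Fr₁ = 2.85 (given).
Sequent-depth ratio: y₂/y₁ = ½[√(1 + 8Fr₁²) − 1] = ½[√65.98 − 1] = 3.56.
y₂ = 3.56 × 0.320 = 1.14 m.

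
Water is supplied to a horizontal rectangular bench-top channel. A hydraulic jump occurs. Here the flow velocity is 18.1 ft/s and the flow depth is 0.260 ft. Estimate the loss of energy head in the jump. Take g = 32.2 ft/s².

ΔE = 3.10 ft

Fr₁ = V₁/√(g·y₁) = 18.1/√(32.2×0.260) = 6.26.
From the momentum equation for a rectangular channel, y₂/y₁ = ½[√(1 + 8Fr₁²) − 1] = ½[√314.1 − 1] = 8.36.
y₂ = 8.36 × 0.260 = 2.17 ft.
Head loss: ΔE = (y₂ − y₁)³/(4y₁y₂) = (2.17 − 0.260)³/(4×0.260×2.17) = 7.01/2.26 = 3.10 ft.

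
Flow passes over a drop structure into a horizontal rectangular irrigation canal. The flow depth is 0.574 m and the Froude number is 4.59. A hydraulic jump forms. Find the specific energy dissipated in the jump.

Fr₁ = 4.59 (given).
By Bélanger, y₂/y₁ = ½[√(1 + 8Fr₁²) − 1] = ½[√169.5 − 1] = 6.01.
y₂ = 6.01 × 0.574 = 3.45 m.
V₁ = Fr₁·√(g·y₁) = 4.59×√(9.81×0.574) = 10.9 m/s; q = V₁·y₁ = 6.25 m²/s. V₂ = q/y₂ = 6.25/3.45 = 1.81 m/s. E₁ = y₁ + V₁²/2g = 6.62 m; E₂ = y₂ + V₂²/2g = 3.62 m. ΔE = E₁ − E₂ = 3.00 m.

ΔE = 3.00 m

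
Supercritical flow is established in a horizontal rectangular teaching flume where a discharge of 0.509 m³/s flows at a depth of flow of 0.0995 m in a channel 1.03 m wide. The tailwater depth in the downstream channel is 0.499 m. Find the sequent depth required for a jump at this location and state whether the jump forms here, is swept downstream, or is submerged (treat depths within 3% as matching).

q = Q/b = 0.509/1.03 = 0.494 m²/s; V₁ = q/y₁ = 4.97 m/s. Fr₁ = V₁/√(g·y₁) = 5.03.
Sequent-depth ratio: y₂/y₁ = ½[√(1 + 8Fr₁²) − 1] = ½[√203.2 − 1] = 6.63.
y₂ = 6.63 × 0.0995 = 0.659 m.
Tailwater y_tw = 0.499 m: y_tw < y₂, so the jump is swept downstream.

y₂ = 0.659 m; the jump is swept downstream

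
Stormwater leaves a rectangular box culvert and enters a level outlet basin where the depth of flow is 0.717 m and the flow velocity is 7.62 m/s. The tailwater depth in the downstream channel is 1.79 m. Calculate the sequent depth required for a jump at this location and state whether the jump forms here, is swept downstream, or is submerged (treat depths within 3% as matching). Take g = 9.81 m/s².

Fr₁ = V₁/√(g·y₁) = 7.62/√(9.81×0.717) = 2.87.
By Bélanger, y₂/y₁ = ½[√(1 + 8Fr₁²) − 1] = ½[√67.04 − 1] = 3.59.
y₂ = 3.59 × 0.717 = 2.58 m.
Tailwater y_tw = 1.79 m: y_tw < y₂, so the jump is swept downstream.

y₂ = 2.58 m; the jump is swept downstream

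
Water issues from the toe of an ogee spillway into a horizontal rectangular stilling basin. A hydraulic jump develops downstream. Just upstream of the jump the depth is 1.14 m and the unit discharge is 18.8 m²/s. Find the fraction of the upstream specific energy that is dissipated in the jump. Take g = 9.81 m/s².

ΔE/E₁ = 0.485 (48.5%)

V₁ = q/y₁ = 18.8/1.14 = 16.5 m/s. Fr₁ = V₁/√(g·y₁) = 16.5/√(9.81×1.14) = 4.93.
Bélanger equation: y₂/y₁ = ½[√(1 + 8Fr₁²) − 1] = ½[√195.5 − 1] = 6.49.
y₂ = 6.49 × 1.14 = 7.40 m.
E₁ = y₁ + V₁²/2g = 15.0 m. ΔE = (y₂ − y₁)³/(4y₁y₂) = 7.27 m. ΔE/E₁ = 7.27/15.0 = 0.485.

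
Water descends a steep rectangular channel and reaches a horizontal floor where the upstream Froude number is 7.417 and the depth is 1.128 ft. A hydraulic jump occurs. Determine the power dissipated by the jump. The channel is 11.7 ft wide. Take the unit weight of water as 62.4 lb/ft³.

Fr₁ = 7.417 (given).
Sequent-depth ratio: y₂/y₁ = ½[√(1 + 8Fr₁²) − 1] = ½[√441.10 − 1] = 10.00.
y₂ = 10.00 × 1.128 = 11.28 ft.
Head loss: ΔE = (y₂ − y₁)³/(4y₁y₂) = (11.28 − 1.128)³/(4×1.128×11.28) = 1047/50.90 = 20.56 ft.
V₁ = Fr₁·√(g·y₁) = 7.417×√(32.2×1.128) = 44.70 ft/s; q = V₁·y₁ = 50.42 ft²/s. Q = q·b = 50.42 × 11.7 = 589.9 cfs. P = γ·Q·ΔE/550 = 62.4 × 589.9 × 20.56 / 550 = 1376 hp.

P = 1376 hp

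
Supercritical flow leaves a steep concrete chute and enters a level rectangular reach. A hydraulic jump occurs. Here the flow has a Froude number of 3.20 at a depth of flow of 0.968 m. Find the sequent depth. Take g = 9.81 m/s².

y₂ = 3.92 m

Fr₁ = 3.20 (given).
Conjugate-depth relation: y₂/y₁ = ½[√(1 + 8Fr₁²) − 1] = ½[√82.92 − 1] = 4.05.
y₂ = 4.05 × 0.968 = 3.92 m.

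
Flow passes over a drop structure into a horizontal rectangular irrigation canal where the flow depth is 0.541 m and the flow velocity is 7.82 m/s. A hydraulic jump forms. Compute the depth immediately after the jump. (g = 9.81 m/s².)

y₂ = 2.34 m

Fr₁ = V₁/√(g·y₁) = 7.82/√(9.81×0.541) = 3.39.
Conjugate-depth relation: y₂/y₁ = ½[√(1 + 8Fr₁²) − 1] = ½[√93.18 − 1] = 4.33.
y₂ = 4.33 × 0.541 = 2.34 m.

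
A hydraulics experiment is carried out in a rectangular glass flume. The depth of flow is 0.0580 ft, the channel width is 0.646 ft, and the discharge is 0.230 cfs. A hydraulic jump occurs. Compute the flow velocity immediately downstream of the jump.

V₂ = 1.05 ft/s

q = Q/b = 0.230/0.646 = 0.356 ft²/s; V₁ = q/y₁ = 6.14 ft/s. Fr₁ = V₁/√(g·y₁) = 4.49.
Sequent-depth ratio: y₂/y₁ = ½[√(1 + 8Fr₁²) − 1] = ½[√162.4 − 1] = 5.87.
y₂ = 5.87 × 0.0580 = 0.341 ft.
V₂ = q/y₂ = 0.356/0.341 = 1.05 ft/s.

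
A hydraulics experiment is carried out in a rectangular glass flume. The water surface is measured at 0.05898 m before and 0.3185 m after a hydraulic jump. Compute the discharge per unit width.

For a rectangular channel the momentum equation gives q² = ½·g·y₁·y₂·(y₁ + y₂) = ½×9.81×0.05898×0.3185×0.3775 = 0.03478.
q = √0.03478 = 0.1865 m²/s.

q = 0.1865 m²/s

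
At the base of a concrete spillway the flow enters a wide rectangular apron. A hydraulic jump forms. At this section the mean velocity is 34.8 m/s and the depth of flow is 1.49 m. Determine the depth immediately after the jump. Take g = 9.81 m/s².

Fr₁ = V₁/√(g·y₁) = 34.8/√(9.81×1.49) = 9.10.
From the momentum equation for a rectangular channel, y₂/y₁ = ½[√(1 + 8Fr₁²) − 1] = ½[√663.8 − 1] = 12.4.
y₂ = 12.4 × 1.49 = 18.4 m.

y₂ = 18.4 m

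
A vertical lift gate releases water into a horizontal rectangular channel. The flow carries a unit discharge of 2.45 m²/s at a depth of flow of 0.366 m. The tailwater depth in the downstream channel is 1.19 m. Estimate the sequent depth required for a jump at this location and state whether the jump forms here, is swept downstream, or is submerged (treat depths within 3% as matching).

V₁ = q/y₁ = 2.45/0.366 = 6.69 m/s. Fr₁ = V₁/√(g·y₁) = 6.69/√(9.81×0.366) = 3.53.
By Bélanger, y₂/y₁ = ½[√(1 + 8Fr₁²) − 1] = ½[√100.8 − 1] = 4.52.
y₂ = 4.52 × 0.366 = 1.65 m.
Tailwater y_tw = 1.19 m: y_tw < y₂, so the jump is swept downstream.

y₂ = 1.65 m; the jump is swept downstream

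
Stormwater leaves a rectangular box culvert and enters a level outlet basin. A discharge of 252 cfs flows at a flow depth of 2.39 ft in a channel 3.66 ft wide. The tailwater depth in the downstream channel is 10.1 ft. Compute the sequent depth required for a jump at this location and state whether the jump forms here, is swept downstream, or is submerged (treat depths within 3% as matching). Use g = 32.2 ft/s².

y₂ = 9.97 ft; the jump forms here

q = Q/b = 252/3.66 = 68.9 ft²/s; V₁ = q/y₁ = 28.8 ft/s. Fr₁ = V₁/√(g·y₁) = 3.28.
Conjugate-depth relation: y₂/y₁ = ½[√(1 + 8Fr₁²) − 1] = ½[√87.27 − 1] = 4.17.
y₂ = 4.17 × 2.39 = 9.97 ft.
Tailwater y_tw = 10.1 ft: y_tw ≈ y₂, so the jump forms here.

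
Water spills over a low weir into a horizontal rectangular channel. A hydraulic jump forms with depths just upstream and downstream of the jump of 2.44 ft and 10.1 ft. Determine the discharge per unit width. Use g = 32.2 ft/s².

For a rectangular channel the momentum equation gives q² = ½·g·y₁·y₂·(y₁ + y₂) = ½×32.2×2.44×10.1×12.5 = 4975.
q = √4975 = 70.5 ft²/s.

q = 70.5 ft²/s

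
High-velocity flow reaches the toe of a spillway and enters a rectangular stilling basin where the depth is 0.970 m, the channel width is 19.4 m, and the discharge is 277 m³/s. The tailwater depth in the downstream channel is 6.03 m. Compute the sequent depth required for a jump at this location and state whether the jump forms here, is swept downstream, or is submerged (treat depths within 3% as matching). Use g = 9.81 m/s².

q = Q/b = 277/19.4 = 14.3 m²/s; V₁ = q/y₁ = 14.7 m/s. Fr₁ = V₁/√(g·y₁) = 4.77.
Conjugate-depth relation: y₂/y₁ = ½[√(1 + 8Fr₁²) − 1] = ½[√183.2 − 1] = 6.27.
y₂ = 6.27 × 0.970 = 6.08 m.
Tailwater y_tw = 6.03 m: y_tw ≈ y₂, so the jump forms here.

y₂ = 6.08 m; the jump forms here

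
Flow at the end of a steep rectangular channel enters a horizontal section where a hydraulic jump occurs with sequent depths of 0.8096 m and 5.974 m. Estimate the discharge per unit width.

q = 12.69 m²/s

For a rectangular channel the momentum equation gives q² = ½·g·y₁·y₂·(y₁ + y₂) = ½×9.81×0.8096×5.974×6.784 = 160.9.
q = √160.9 = 12.69 m²/s.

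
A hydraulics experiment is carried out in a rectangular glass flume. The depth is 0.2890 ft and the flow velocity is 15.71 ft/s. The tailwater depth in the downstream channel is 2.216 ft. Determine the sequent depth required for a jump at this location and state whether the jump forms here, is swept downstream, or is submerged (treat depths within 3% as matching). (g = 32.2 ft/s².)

Fr₁ = V₁/√(g·y₁) = 15.71/√(32.2×0.2890) = 5.150.
By Bélanger, y₂/y₁ = ½[√(1 + 8Fr₁²) − 1] = ½[√213.17 − 1] = 6.800.
y₂ = 6.800 × 0.2890 = 1.965 ft.
Tailwater y_tw = 2.216 ft: y_tw > y₂, so the jump is submerged.

y₂ = 1.965 ft; the jump is submerged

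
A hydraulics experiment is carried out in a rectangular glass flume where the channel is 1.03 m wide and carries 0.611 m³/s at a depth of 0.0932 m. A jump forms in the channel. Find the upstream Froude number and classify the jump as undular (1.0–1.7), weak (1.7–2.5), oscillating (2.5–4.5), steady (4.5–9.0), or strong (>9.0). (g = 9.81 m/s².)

Fr₁ = 6.66; steady jump

q = Q/b = 0.611/1.03 = 0.593 m²/s; V₁ = q/y₁ = 6.36 m/s. Fr₁ = V₁/√(g·y₁) = 6.66.
Fr₁ = 6.66 lies in the steady range.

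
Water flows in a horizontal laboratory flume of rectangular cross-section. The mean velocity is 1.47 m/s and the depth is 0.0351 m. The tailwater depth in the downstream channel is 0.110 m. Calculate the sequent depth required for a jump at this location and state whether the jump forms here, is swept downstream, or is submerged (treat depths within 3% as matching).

Fr₁ = V₁/√(g·y₁) = 1.47/√(9.81×0.0351) = 2.51.
Conjugate-depth relation: y₂/y₁ = ½[√(1 + 8Fr₁²) − 1] = ½[√51.21 − 1] = 3.08.
y₂ = 3.08 × 0.0351 = 0.108 m.
Tailwater y_tw = 0.110 m: y_tw ≈ y₂, so the jump forms here.

y₂ = 0.108 m; the jump forms here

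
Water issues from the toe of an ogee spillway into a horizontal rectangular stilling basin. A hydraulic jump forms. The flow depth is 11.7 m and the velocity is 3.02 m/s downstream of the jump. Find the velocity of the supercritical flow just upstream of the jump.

Fr₂ = V₂/√(g·y₂) = 3.02/√(9.81×11.7) = 0.282.
The Bélanger relation is symmetric: y₁/y₂ = ½[√(1 + 8Fr₂²) − 1] = ½[√1.636 − 1] = 0.139.
y₁ = 0.139 × 11.7 = 1.63 m.
V₁ = q/y₁ = 35.3/1.63 = 21.7 m/s.

V₁ = 21.7 m/s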